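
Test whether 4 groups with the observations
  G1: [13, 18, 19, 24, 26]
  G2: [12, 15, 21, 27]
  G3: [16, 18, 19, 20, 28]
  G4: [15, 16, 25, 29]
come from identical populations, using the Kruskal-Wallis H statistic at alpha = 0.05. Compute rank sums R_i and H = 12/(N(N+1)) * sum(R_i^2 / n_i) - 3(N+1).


Step 1: Combine all N = 18 observations and assign midranks.
sorted (value, group, rank): (12,G2,1), (13,G1,2), (15,G2,3.5), (15,G4,3.5), (16,G3,5.5), (16,G4,5.5), (18,G1,7.5), (18,G3,7.5), (19,G1,9.5), (19,G3,9.5), (20,G3,11), (21,G2,12), (24,G1,13), (25,G4,14), (26,G1,15), (27,G2,16), (28,G3,17), (29,G4,18)
Step 2: Sum ranks within each group.
R_1 = 47 (n_1 = 5)
R_2 = 32.5 (n_2 = 4)
R_3 = 50.5 (n_3 = 5)
R_4 = 41 (n_4 = 4)
Step 3: H = 12/(N(N+1)) * sum(R_i^2/n_i) - 3(N+1)
     = 12/(18*19) * (47^2/5 + 32.5^2/4 + 50.5^2/5 + 41^2/4) - 3*19
     = 0.035088 * 1636.16 - 57
     = 0.409211.
Step 4: Ties present; correction factor C = 1 - 24/(18^3 - 18) = 0.995872. Corrected H = 0.409211 / 0.995872 = 0.410907.
Step 5: Under H0, H ~ chi^2(3); p-value = 0.937980.
Step 6: alpha = 0.05. fail to reject H0.

H = 0.4109, df = 3, p = 0.937980, fail to reject H0.


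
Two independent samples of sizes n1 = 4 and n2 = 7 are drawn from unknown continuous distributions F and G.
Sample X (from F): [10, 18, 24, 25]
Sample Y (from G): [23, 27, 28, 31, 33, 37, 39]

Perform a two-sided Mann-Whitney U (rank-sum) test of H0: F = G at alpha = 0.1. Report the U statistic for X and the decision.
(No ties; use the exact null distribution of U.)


Step 1: Combine and sort all 11 observations; assign midranks.
sorted (value, group): (10,X), (18,X), (23,Y), (24,X), (25,X), (27,Y), (28,Y), (31,Y), (33,Y), (37,Y), (39,Y)
ranks: 10->1, 18->2, 23->3, 24->4, 25->5, 27->6, 28->7, 31->8, 33->9, 37->10, 39->11
Step 2: Rank sum for X: R1 = 1 + 2 + 4 + 5 = 12.
Step 3: U_X = R1 - n1(n1+1)/2 = 12 - 4*5/2 = 12 - 10 = 2.
       U_Y = n1*n2 - U_X = 28 - 2 = 26.
Step 4: No ties, so the exact null distribution of U (based on enumerating the C(11,4) = 330 equally likely rank assignments) gives the two-sided p-value.
Step 5: p-value = 0.024242; compare to alpha = 0.1. reject H0.

U_X = 2, p = 0.024242, reject H0 at alpha = 0.1.


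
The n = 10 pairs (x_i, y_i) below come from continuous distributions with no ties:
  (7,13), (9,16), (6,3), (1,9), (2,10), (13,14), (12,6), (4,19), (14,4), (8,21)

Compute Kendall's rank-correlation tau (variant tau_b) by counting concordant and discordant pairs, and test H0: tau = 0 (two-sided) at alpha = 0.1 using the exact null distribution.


Step 1: Enumerate the 45 unordered pairs (i,j) with i<j and classify each by sign(x_j-x_i) * sign(y_j-y_i).
  (1,2):dx=+2,dy=+3->C; (1,3):dx=-1,dy=-10->C; (1,4):dx=-6,dy=-4->C; (1,5):dx=-5,dy=-3->C
  (1,6):dx=+6,dy=+1->C; (1,7):dx=+5,dy=-7->D; (1,8):dx=-3,dy=+6->D; (1,9):dx=+7,dy=-9->D
  (1,10):dx=+1,dy=+8->C; (2,3):dx=-3,dy=-13->C; (2,4):dx=-8,dy=-7->C; (2,5):dx=-7,dy=-6->C
  (2,6):dx=+4,dy=-2->D; (2,7):dx=+3,dy=-10->D; (2,8):dx=-5,dy=+3->D; (2,9):dx=+5,dy=-12->D
  (2,10):dx=-1,dy=+5->D; (3,4):dx=-5,dy=+6->D; (3,5):dx=-4,dy=+7->D; (3,6):dx=+7,dy=+11->C
  (3,7):dx=+6,dy=+3->C; (3,8):dx=-2,dy=+16->D; (3,9):dx=+8,dy=+1->C; (3,10):dx=+2,dy=+18->C
  (4,5):dx=+1,dy=+1->C; (4,6):dx=+12,dy=+5->C; (4,7):dx=+11,dy=-3->D; (4,8):dx=+3,dy=+10->C
  (4,9):dx=+13,dy=-5->D; (4,10):dx=+7,dy=+12->C; (5,6):dx=+11,dy=+4->C; (5,7):dx=+10,dy=-4->D
  (5,8):dx=+2,dy=+9->C; (5,9):dx=+12,dy=-6->D; (5,10):dx=+6,dy=+11->C; (6,7):dx=-1,dy=-8->C
  (6,8):dx=-9,dy=+5->D; (6,9):dx=+1,dy=-10->D; (6,10):dx=-5,dy=+7->D; (7,8):dx=-8,dy=+13->D
  (7,9):dx=+2,dy=-2->D; (7,10):dx=-4,dy=+15->D; (8,9):dx=+10,dy=-15->D; (8,10):dx=+4,dy=+2->C
  (9,10):dx=-6,dy=+17->D
Step 2: C = 22, D = 23, total pairs = 45.
Step 3: tau = (C - D)/(n(n-1)/2) = (22 - 23)/45 = -0.022222.
Step 4: Exact two-sided p-value (enumerate n! = 3628800 permutations of y under H0): p = 1.000000.
Step 5: alpha = 0.1. fail to reject H0.

tau_b = -0.0222 (C=22, D=23), p = 1.000000, fail to reject H0.


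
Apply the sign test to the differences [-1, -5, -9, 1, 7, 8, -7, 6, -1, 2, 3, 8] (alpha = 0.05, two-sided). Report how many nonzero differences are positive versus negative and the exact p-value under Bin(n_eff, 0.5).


Step 1: Discard zero differences. Original n = 12; n_eff = number of nonzero differences = 12.
Nonzero differences (with sign): -1, -5, -9, +1, +7, +8, -7, +6, -1, +2, +3, +8
Step 2: Count signs: positive = 7, negative = 5.
Step 3: Under H0: P(positive) = 0.5, so the number of positives S ~ Bin(12, 0.5).
Step 4: Two-sided exact p-value = sum of Bin(12,0.5) probabilities at or below the observed probability = 0.774414.
Step 5: alpha = 0.05. fail to reject H0.

n_eff = 12, pos = 7, neg = 5, p = 0.774414, fail to reject H0.


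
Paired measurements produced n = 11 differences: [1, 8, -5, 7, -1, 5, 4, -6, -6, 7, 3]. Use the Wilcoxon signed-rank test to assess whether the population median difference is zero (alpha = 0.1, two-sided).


Step 1: Drop any zero differences (none here) and take |d_i|.
|d| = [1, 8, 5, 7, 1, 5, 4, 6, 6, 7, 3]
Step 2: Midrank |d_i| (ties get averaged ranks).
ranks: |1|->1.5, |8|->11, |5|->5.5, |7|->9.5, |1|->1.5, |5|->5.5, |4|->4, |6|->7.5, |6|->7.5, |7|->9.5, |3|->3
Step 3: Attach original signs; sum ranks with positive sign and with negative sign.
W+ = 1.5 + 11 + 9.5 + 5.5 + 4 + 9.5 + 3 = 44
W- = 5.5 + 1.5 + 7.5 + 7.5 = 22
(Check: W+ + W- = 66 should equal n(n+1)/2 = 66.)
Step 4: Test statistic W = min(W+, W-) = 22.
Step 5: Ties in |d|, so use the tie-corrected normal approximation.
        E[W] = n(n+1)/4 = 11*12/4 = 33.
        Tie groups: |d|=1 (t=2), |d|=5 (t=2), |d|=6 (t=2), |d|=7 (t=2); sum(t^3 - t) = 24.
        Var[W] = n(n+1)(2n+1)/24 - sum(t^3-t)/48 = 3036/24 - 24/48 = 126.
        z = (W - E[W]) / sqrt(Var[W]) = (22 - 33) / 11.2250 = -0.9800.
        Two-sided p = 2*Phi(z) = 0.327107.
Step 6: alpha = 0.1. fail to reject H0.

W+ = 44, W- = 22, W = min = 22, p = 0.327107, fail to reject H0.


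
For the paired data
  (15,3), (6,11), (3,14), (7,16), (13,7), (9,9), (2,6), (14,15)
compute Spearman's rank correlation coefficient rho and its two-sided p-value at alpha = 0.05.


Step 1: Rank x and y separately (midranks; no ties here).
rank(x): 15->8, 6->3, 3->2, 7->4, 13->6, 9->5, 2->1, 14->7
rank(y): 3->1, 11->5, 14->6, 16->8, 7->3, 9->4, 6->2, 15->7
Step 2: d_i = R_x(i) - R_y(i); compute d_i^2.
  (8-1)^2=49, (3-5)^2=4, (2-6)^2=16, (4-8)^2=16, (6-3)^2=9, (5-4)^2=1, (1-2)^2=1, (7-7)^2=0
sum(d^2) = 96.
Step 3: rho = 1 - 6*96 / (8*(8^2 - 1)) = 1 - 576/504 = -0.142857.
Step 4: Under H0, t = rho * sqrt((n-2)/(1-rho^2)) = -0.3536 ~ t(6).
Step 5: Two-sided p-value from the t-distribution with 6 df = 0.735765.
Step 6: alpha = 0.05. fail to reject H0.

rho = -0.1429, p = 0.735765, fail to reject H0 at alpha = 0.05.


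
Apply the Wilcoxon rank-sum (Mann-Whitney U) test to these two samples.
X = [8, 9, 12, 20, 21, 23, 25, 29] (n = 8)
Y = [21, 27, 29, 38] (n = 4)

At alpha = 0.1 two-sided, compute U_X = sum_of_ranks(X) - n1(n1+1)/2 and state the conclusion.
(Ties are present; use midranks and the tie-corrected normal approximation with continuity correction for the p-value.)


Step 1: Combine and sort all 12 observations; assign midranks.
sorted (value, group): (8,X), (9,X), (12,X), (20,X), (21,X), (21,Y), (23,X), (25,X), (27,Y), (29,X), (29,Y), (38,Y)
ranks: 8->1, 9->2, 12->3, 20->4, 21->5.5, 21->5.5, 23->7, 25->8, 27->9, 29->10.5, 29->10.5, 38->12
Step 2: Rank sum for X: R1 = 1 + 2 + 3 + 4 + 5.5 + 7 + 8 + 10.5 = 41.
Step 3: U_X = R1 - n1(n1+1)/2 = 41 - 8*9/2 = 41 - 36 = 5.
       U_Y = n1*n2 - U_X = 32 - 5 = 27.
Step 4: Ties are present, so use the tie-corrected normal approximation (with continuity correction) for the p-value.
Step 5: p-value = 0.073517; compare to alpha = 0.1. reject H0.

U_X = 5, p = 0.073517, reject H0 at alpha = 0.1.


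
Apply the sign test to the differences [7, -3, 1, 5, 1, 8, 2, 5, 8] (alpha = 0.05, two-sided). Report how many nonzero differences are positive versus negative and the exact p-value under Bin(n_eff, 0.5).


Step 1: Discard zero differences. Original n = 9; n_eff = number of nonzero differences = 9.
Nonzero differences (with sign): +7, -3, +1, +5, +1, +8, +2, +5, +8
Step 2: Count signs: positive = 8, negative = 1.
Step 3: Under H0: P(positive) = 0.5, so the number of positives S ~ Bin(9, 0.5).
Step 4: Two-sided exact p-value = sum of Bin(9,0.5) probabilities at or below the observed probability = 0.039062.
Step 5: alpha = 0.05. reject H0.

n_eff = 9, pos = 8, neg = 1, p = 0.039062, reject H0.


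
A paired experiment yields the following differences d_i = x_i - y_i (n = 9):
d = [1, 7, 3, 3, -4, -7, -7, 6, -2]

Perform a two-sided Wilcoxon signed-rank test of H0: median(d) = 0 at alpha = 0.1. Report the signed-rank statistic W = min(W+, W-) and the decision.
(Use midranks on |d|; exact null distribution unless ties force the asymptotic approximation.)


Step 1: Drop any zero differences (none here) and take |d_i|.
|d| = [1, 7, 3, 3, 4, 7, 7, 6, 2]
Step 2: Midrank |d_i| (ties get averaged ranks).
ranks: |1|->1, |7|->8, |3|->3.5, |3|->3.5, |4|->5, |7|->8, |7|->8, |6|->6, |2|->2
Step 3: Attach original signs; sum ranks with positive sign and with negative sign.
W+ = 1 + 8 + 3.5 + 3.5 + 6 = 22
W- = 5 + 8 + 8 + 2 = 23
(Check: W+ + W- = 45 should equal n(n+1)/2 = 45.)
Step 4: Test statistic W = min(W+, W-) = 22.
Step 5: Ties in |d|, so use the tie-corrected normal approximation.
        E[W] = n(n+1)/4 = 9*10/4 = 22.5.
        Tie groups: |d|=3 (t=2), |d|=7 (t=3); sum(t^3 - t) = 30.
        Var[W] = n(n+1)(2n+1)/24 - sum(t^3-t)/48 = 1710/24 - 30/48 = 70.625.
        z = (W - E[W]) / sqrt(Var[W]) = (22 - 22.5) / 8.4039 = -0.0595.
        Two-sided p = 2*Phi(z) = 0.952557.
Step 6: alpha = 0.1. fail to reject H0.

W+ = 22, W- = 23, W = min = 22, p = 0.952557, fail to reject H0.


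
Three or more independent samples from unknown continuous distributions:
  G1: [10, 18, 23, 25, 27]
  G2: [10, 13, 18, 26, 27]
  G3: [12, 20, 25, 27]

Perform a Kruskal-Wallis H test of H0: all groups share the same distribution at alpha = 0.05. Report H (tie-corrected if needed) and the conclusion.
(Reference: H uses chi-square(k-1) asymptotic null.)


Step 1: Combine all N = 14 observations and assign midranks.
sorted (value, group, rank): (10,G1,1.5), (10,G2,1.5), (12,G3,3), (13,G2,4), (18,G1,5.5), (18,G2,5.5), (20,G3,7), (23,G1,8), (25,G1,9.5), (25,G3,9.5), (26,G2,11), (27,G1,13), (27,G2,13), (27,G3,13)
Step 2: Sum ranks within each group.
R_1 = 37.5 (n_1 = 5)
R_2 = 35 (n_2 = 5)
R_3 = 32.5 (n_3 = 4)
Step 3: H = 12/(N(N+1)) * sum(R_i^2/n_i) - 3(N+1)
     = 12/(14*15) * (37.5^2/5 + 35^2/5 + 32.5^2/4) - 3*15
     = 0.057143 * 790.312 - 45
     = 0.160714.
Step 4: Ties present; correction factor C = 1 - 42/(14^3 - 14) = 0.984615. Corrected H = 0.160714 / 0.984615 = 0.163225.
Step 5: Under H0, H ~ chi^2(2); p-value = 0.921629.
Step 6: alpha = 0.05. fail to reject H0.

H = 0.1632, df = 2, p = 0.921629, fail to reject H0.


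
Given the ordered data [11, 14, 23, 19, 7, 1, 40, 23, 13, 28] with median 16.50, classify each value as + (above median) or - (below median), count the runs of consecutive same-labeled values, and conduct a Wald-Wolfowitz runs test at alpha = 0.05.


Step 1: Compute median = 16.50; label A = above, B = below.
Labels in order: BBAABBAABA  (n_A = 5, n_B = 5)
Step 2: Count runs R = 6.
Step 3: Under H0 (random ordering), E[R] = 2*n_A*n_B/(n_A+n_B) + 1 = 2*5*5/10 + 1 = 6.0000.
        Var[R] = 2*n_A*n_B*(2*n_A*n_B - n_A - n_B) / ((n_A+n_B)^2 * (n_A+n_B-1)) = 2000/900 = 2.2222.
        SD[R] = 1.4907.
Step 4: R = E[R], so z = 0 with no continuity correction.
Step 5: Two-sided p-value via normal approximation = 2*(1 - Phi(|z|)) = 1.000000.
Step 6: alpha = 0.05. fail to reject H0.

R = 6, z = 0.0000, p = 1.000000, fail to reject H0.


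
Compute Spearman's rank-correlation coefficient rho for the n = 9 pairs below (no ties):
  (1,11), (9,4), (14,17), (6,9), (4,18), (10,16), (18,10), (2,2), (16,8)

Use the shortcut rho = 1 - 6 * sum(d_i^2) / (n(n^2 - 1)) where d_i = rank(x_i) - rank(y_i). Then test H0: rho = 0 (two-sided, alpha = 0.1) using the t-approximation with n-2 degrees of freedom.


Step 1: Rank x and y separately (midranks; no ties here).
rank(x): 1->1, 9->5, 14->7, 6->4, 4->3, 10->6, 18->9, 2->2, 16->8
rank(y): 11->6, 4->2, 17->8, 9->4, 18->9, 16->7, 10->5, 2->1, 8->3
Step 2: d_i = R_x(i) - R_y(i); compute d_i^2.
  (1-6)^2=25, (5-2)^2=9, (7-8)^2=1, (4-4)^2=0, (3-9)^2=36, (6-7)^2=1, (9-5)^2=16, (2-1)^2=1, (8-3)^2=25
sum(d^2) = 114.
Step 3: rho = 1 - 6*114 / (9*(9^2 - 1)) = 1 - 684/720 = 0.050000.
Step 4: Under H0, t = rho * sqrt((n-2)/(1-rho^2)) = 0.1325 ~ t(7).
Step 5: Two-sided p-value from the t-distribution with 7 df = 0.898353.
Step 6: alpha = 0.1. fail to reject H0.

rho = 0.0500, p = 0.898353, fail to reject H0 at alpha = 0.1.


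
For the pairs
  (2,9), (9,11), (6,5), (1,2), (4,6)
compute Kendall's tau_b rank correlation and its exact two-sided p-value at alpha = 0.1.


Step 1: Enumerate the 10 unordered pairs (i,j) with i<j and classify each by sign(x_j-x_i) * sign(y_j-y_i).
  (1,2):dx=+7,dy=+2->C; (1,3):dx=+4,dy=-4->D; (1,4):dx=-1,dy=-7->C; (1,5):dx=+2,dy=-3->D
  (2,3):dx=-3,dy=-6->C; (2,4):dx=-8,dy=-9->C; (2,5):dx=-5,dy=-5->C; (3,4):dx=-5,dy=-3->C
  (3,5):dx=-2,dy=+1->D; (4,5):dx=+3,dy=+4->C
Step 2: C = 7, D = 3, total pairs = 10.
Step 3: tau = (C - D)/(n(n-1)/2) = (7 - 3)/10 = 0.400000.
Step 4: Exact two-sided p-value (enumerate n! = 120 permutations of y under H0): p = 0.483333.
Step 5: alpha = 0.1. fail to reject H0.

tau_b = 0.4000 (C=7, D=3), p = 0.483333, fail to reject H0.


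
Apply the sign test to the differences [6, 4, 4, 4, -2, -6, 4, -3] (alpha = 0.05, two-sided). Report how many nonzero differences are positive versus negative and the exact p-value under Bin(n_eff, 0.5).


Step 1: Discard zero differences. Original n = 8; n_eff = number of nonzero differences = 8.
Nonzero differences (with sign): +6, +4, +4, +4, -2, -6, +4, -3
Step 2: Count signs: positive = 5, negative = 3.
Step 3: Under H0: P(positive) = 0.5, so the number of positives S ~ Bin(8, 0.5).
Step 4: Two-sided exact p-value = sum of Bin(8,0.5) probabilities at or below the observed probability = 0.726562.
Step 5: alpha = 0.05. fail to reject H0.

n_eff = 8, pos = 5, neg = 3, p = 0.726562, fail to reject H0.


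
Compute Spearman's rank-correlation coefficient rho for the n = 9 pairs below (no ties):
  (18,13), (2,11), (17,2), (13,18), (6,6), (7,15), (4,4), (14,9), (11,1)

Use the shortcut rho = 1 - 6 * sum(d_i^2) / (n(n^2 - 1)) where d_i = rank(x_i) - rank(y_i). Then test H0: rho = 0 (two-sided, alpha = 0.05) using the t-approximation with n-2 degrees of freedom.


Step 1: Rank x and y separately (midranks; no ties here).
rank(x): 18->9, 2->1, 17->8, 13->6, 6->3, 7->4, 4->2, 14->7, 11->5
rank(y): 13->7, 11->6, 2->2, 18->9, 6->4, 15->8, 4->3, 9->5, 1->1
Step 2: d_i = R_x(i) - R_y(i); compute d_i^2.
  (9-7)^2=4, (1-6)^2=25, (8-2)^2=36, (6-9)^2=9, (3-4)^2=1, (4-8)^2=16, (2-3)^2=1, (7-5)^2=4, (5-1)^2=16
sum(d^2) = 112.
Step 3: rho = 1 - 6*112 / (9*(9^2 - 1)) = 1 - 672/720 = 0.066667.
Step 4: Under H0, t = rho * sqrt((n-2)/(1-rho^2)) = 0.1768 ~ t(7).
Step 5: Two-sided p-value from the t-distribution with 7 df = 0.864690.
Step 6: alpha = 0.05. fail to reject H0.

rho = 0.0667, p = 0.864690, fail to reject H0 at alpha = 0.05.


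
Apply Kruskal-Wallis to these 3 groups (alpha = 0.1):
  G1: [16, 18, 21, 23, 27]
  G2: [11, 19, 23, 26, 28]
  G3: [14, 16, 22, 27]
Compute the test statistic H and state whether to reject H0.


Step 1: Combine all N = 14 observations and assign midranks.
sorted (value, group, rank): (11,G2,1), (14,G3,2), (16,G1,3.5), (16,G3,3.5), (18,G1,5), (19,G2,6), (21,G1,7), (22,G3,8), (23,G1,9.5), (23,G2,9.5), (26,G2,11), (27,G1,12.5), (27,G3,12.5), (28,G2,14)
Step 2: Sum ranks within each group.
R_1 = 37.5 (n_1 = 5)
R_2 = 41.5 (n_2 = 5)
R_3 = 26 (n_3 = 4)
Step 3: H = 12/(N(N+1)) * sum(R_i^2/n_i) - 3(N+1)
     = 12/(14*15) * (37.5^2/5 + 41.5^2/5 + 26^2/4) - 3*15
     = 0.057143 * 794.7 - 45
     = 0.411429.
Step 4: Ties present; correction factor C = 1 - 18/(14^3 - 14) = 0.993407. Corrected H = 0.411429 / 0.993407 = 0.414159.
Step 5: Under H0, H ~ chi^2(2); p-value = 0.812955.
Step 6: alpha = 0.1. fail to reject H0.

H = 0.4142, df = 2, p = 0.812955, fail to reject H0.


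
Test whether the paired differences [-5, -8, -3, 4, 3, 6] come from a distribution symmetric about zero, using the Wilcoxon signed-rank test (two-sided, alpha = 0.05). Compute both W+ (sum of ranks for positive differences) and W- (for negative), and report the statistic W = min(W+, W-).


Step 1: Drop any zero differences (none here) and take |d_i|.
|d| = [5, 8, 3, 4, 3, 6]
Step 2: Midrank |d_i| (ties get averaged ranks).
ranks: |5|->4, |8|->6, |3|->1.5, |4|->3, |3|->1.5, |6|->5
Step 3: Attach original signs; sum ranks with positive sign and with negative sign.
W+ = 3 + 1.5 + 5 = 9.5
W- = 4 + 6 + 1.5 = 11.5
(Check: W+ + W- = 21 should equal n(n+1)/2 = 21.)
Step 4: Test statistic W = min(W+, W-) = 9.5.
Step 5: Ties in |d|, so use the tie-corrected normal approximation.
        E[W] = n(n+1)/4 = 6*7/4 = 10.5.
        Tie groups: |d|=3 (t=2); sum(t^3 - t) = 6.
        Var[W] = n(n+1)(2n+1)/24 - sum(t^3-t)/48 = 546/24 - 6/48 = 22.625.
        z = (W - E[W]) / sqrt(Var[W]) = (9.5 - 10.5) / 4.7566 = -0.2102.
        Two-sided p = 2*Phi(z) = 0.833484.
Step 6: alpha = 0.05. fail to reject H0.

W+ = 9.5, W- = 11.5, W = min = 9.5, p = 0.833484, fail to reject H0.


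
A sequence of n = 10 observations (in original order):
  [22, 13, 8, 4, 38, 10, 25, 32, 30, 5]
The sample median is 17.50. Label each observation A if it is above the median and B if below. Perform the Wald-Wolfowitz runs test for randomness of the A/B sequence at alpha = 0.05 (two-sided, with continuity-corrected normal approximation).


Step 1: Compute median = 17.50; label A = above, B = below.
Labels in order: ABBBABAAAB  (n_A = 5, n_B = 5)
Step 2: Count runs R = 6.
Step 3: Under H0 (random ordering), E[R] = 2*n_A*n_B/(n_A+n_B) + 1 = 2*5*5/10 + 1 = 6.0000.
        Var[R] = 2*n_A*n_B*(2*n_A*n_B - n_A - n_B) / ((n_A+n_B)^2 * (n_A+n_B-1)) = 2000/900 = 2.2222.
        SD[R] = 1.4907.
Step 4: R = E[R], so z = 0 with no continuity correction.
Step 5: Two-sided p-value via normal approximation = 2*(1 - Phi(|z|)) = 1.000000.
Step 6: alpha = 0.05. fail to reject H0.

R = 6, z = 0.0000, p = 1.000000, fail to reject H0.


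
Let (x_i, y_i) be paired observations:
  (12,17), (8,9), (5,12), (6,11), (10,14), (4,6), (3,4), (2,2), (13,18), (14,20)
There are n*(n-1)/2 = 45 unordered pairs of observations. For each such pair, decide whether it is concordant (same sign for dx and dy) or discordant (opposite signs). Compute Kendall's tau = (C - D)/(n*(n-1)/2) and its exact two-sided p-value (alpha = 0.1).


Step 1: Enumerate the 45 unordered pairs (i,j) with i<j and classify each by sign(x_j-x_i) * sign(y_j-y_i).
  (1,2):dx=-4,dy=-8->C; (1,3):dx=-7,dy=-5->C; (1,4):dx=-6,dy=-6->C; (1,5):dx=-2,dy=-3->C
  (1,6):dx=-8,dy=-11->C; (1,7):dx=-9,dy=-13->C; (1,8):dx=-10,dy=-15->C; (1,9):dx=+1,dy=+1->C
  (1,10):dx=+2,dy=+3->C; (2,3):dx=-3,dy=+3->D; (2,4):dx=-2,dy=+2->D; (2,5):dx=+2,dy=+5->C
  (2,6):dx=-4,dy=-3->C; (2,7):dx=-5,dy=-5->C; (2,8):dx=-6,dy=-7->C; (2,9):dx=+5,dy=+9->C
  (2,10):dx=+6,dy=+11->C; (3,4):dx=+1,dy=-1->D; (3,5):dx=+5,dy=+2->C; (3,6):dx=-1,dy=-6->C
  (3,7):dx=-2,dy=-8->C; (3,8):dx=-3,dy=-10->C; (3,9):dx=+8,dy=+6->C; (3,10):dx=+9,dy=+8->C
  (4,5):dx=+4,dy=+3->C; (4,6):dx=-2,dy=-5->C; (4,7):dx=-3,dy=-7->C; (4,8):dx=-4,dy=-9->C
  (4,9):dx=+7,dy=+7->C; (4,10):dx=+8,dy=+9->C; (5,6):dx=-6,dy=-8->C; (5,7):dx=-7,dy=-10->C
  (5,8):dx=-8,dy=-12->C; (5,9):dx=+3,dy=+4->C; (5,10):dx=+4,dy=+6->C; (6,7):dx=-1,dy=-2->C
  (6,8):dx=-2,dy=-4->C; (6,9):dx=+9,dy=+12->C; (6,10):dx=+10,dy=+14->C; (7,8):dx=-1,dy=-2->C
  (7,9):dx=+10,dy=+14->C; (7,10):dx=+11,dy=+16->C; (8,9):dx=+11,dy=+16->C; (8,10):dx=+12,dy=+18->C
  (9,10):dx=+1,dy=+2->C
Step 2: C = 42, D = 3, total pairs = 45.
Step 3: tau = (C - D)/(n(n-1)/2) = (42 - 3)/45 = 0.866667.
Step 4: Exact two-sided p-value (enumerate n! = 3628800 permutations of y under H0): p = 0.000115.
Step 5: alpha = 0.1. reject H0.

tau_b = 0.8667 (C=42, D=3), p = 0.000115, reject H0.


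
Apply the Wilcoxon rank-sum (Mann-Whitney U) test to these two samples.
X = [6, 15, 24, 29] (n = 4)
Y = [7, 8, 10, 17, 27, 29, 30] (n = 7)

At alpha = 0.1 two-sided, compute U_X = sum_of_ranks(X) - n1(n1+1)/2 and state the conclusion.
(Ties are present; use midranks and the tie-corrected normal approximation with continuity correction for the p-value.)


Step 1: Combine and sort all 11 observations; assign midranks.
sorted (value, group): (6,X), (7,Y), (8,Y), (10,Y), (15,X), (17,Y), (24,X), (27,Y), (29,X), (29,Y), (30,Y)
ranks: 6->1, 7->2, 8->3, 10->4, 15->5, 17->6, 24->7, 27->8, 29->9.5, 29->9.5, 30->11
Step 2: Rank sum for X: R1 = 1 + 5 + 7 + 9.5 = 22.5.
Step 3: U_X = R1 - n1(n1+1)/2 = 22.5 - 4*5/2 = 22.5 - 10 = 12.5.
       U_Y = n1*n2 - U_X = 28 - 12.5 = 15.5.
Step 4: Ties are present, so use the tie-corrected normal approximation (with continuity correction) for the p-value.
Step 5: p-value = 0.849769; compare to alpha = 0.1. fail to reject H0.

U_X = 12.5, p = 0.849769, fail to reject H0 at alpha = 0.1.


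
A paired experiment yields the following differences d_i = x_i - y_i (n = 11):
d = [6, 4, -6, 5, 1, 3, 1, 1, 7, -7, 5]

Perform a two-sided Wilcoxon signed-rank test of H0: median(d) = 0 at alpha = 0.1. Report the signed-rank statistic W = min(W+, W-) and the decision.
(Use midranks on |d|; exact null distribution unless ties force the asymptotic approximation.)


Step 1: Drop any zero differences (none here) and take |d_i|.
|d| = [6, 4, 6, 5, 1, 3, 1, 1, 7, 7, 5]
Step 2: Midrank |d_i| (ties get averaged ranks).
ranks: |6|->8.5, |4|->5, |6|->8.5, |5|->6.5, |1|->2, |3|->4, |1|->2, |1|->2, |7|->10.5, |7|->10.5, |5|->6.5
Step 3: Attach original signs; sum ranks with positive sign and with negative sign.
W+ = 8.5 + 5 + 6.5 + 2 + 4 + 2 + 2 + 10.5 + 6.5 = 47
W- = 8.5 + 10.5 = 19
(Check: W+ + W- = 66 should equal n(n+1)/2 = 66.)
Step 4: Test statistic W = min(W+, W-) = 19.
Step 5: Ties in |d|, so use the tie-corrected normal approximation.
        E[W] = n(n+1)/4 = 11*12/4 = 33.
        Tie groups: |d|=1 (t=3), |d|=5 (t=2), |d|=6 (t=2), |d|=7 (t=2); sum(t^3 - t) = 42.
        Var[W] = n(n+1)(2n+1)/24 - sum(t^3-t)/48 = 3036/24 - 42/48 = 125.625.
        z = (W - E[W]) / sqrt(Var[W]) = (19 - 33) / 11.2083 = -1.2491.
        Two-sided p = 2*Phi(z) = 0.211636.
Step 6: alpha = 0.1. fail to reject H0.

W+ = 47, W- = 19, W = min = 19, p = 0.211636, fail to reject H0.


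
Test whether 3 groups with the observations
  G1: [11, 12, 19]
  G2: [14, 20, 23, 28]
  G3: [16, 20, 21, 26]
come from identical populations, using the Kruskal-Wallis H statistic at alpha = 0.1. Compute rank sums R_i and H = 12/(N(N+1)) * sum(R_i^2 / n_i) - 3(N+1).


Step 1: Combine all N = 11 observations and assign midranks.
sorted (value, group, rank): (11,G1,1), (12,G1,2), (14,G2,3), (16,G3,4), (19,G1,5), (20,G2,6.5), (20,G3,6.5), (21,G3,8), (23,G2,9), (26,G3,10), (28,G2,11)
Step 2: Sum ranks within each group.
R_1 = 8 (n_1 = 3)
R_2 = 29.5 (n_2 = 4)
R_3 = 28.5 (n_3 = 4)
Step 3: H = 12/(N(N+1)) * sum(R_i^2/n_i) - 3(N+1)
     = 12/(11*12) * (8^2/3 + 29.5^2/4 + 28.5^2/4) - 3*12
     = 0.090909 * 441.958 - 36
     = 4.178030.
Step 4: Ties present; correction factor C = 1 - 6/(11^3 - 11) = 0.995455. Corrected H = 4.178030 / 0.995455 = 4.197108.
Step 5: Under H0, H ~ chi^2(2); p-value = 0.122634.
Step 6: alpha = 0.1. fail to reject H0.

H = 4.1971, df = 2, p = 0.122634, fail to reject H0.


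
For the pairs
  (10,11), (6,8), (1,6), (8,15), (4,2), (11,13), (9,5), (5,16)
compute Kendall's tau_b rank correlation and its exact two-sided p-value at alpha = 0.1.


Step 1: Enumerate the 28 unordered pairs (i,j) with i<j and classify each by sign(x_j-x_i) * sign(y_j-y_i).
  (1,2):dx=-4,dy=-3->C; (1,3):dx=-9,dy=-5->C; (1,4):dx=-2,dy=+4->D; (1,5):dx=-6,dy=-9->C
  (1,6):dx=+1,dy=+2->C; (1,7):dx=-1,dy=-6->C; (1,8):dx=-5,dy=+5->D; (2,3):dx=-5,dy=-2->C
  (2,4):dx=+2,dy=+7->C; (2,5):dx=-2,dy=-6->C; (2,6):dx=+5,dy=+5->C; (2,7):dx=+3,dy=-3->D
  (2,8):dx=-1,dy=+8->D; (3,4):dx=+7,dy=+9->C; (3,5):dx=+3,dy=-4->D; (3,6):dx=+10,dy=+7->C
  (3,7):dx=+8,dy=-1->D; (3,8):dx=+4,dy=+10->C; (4,5):dx=-4,dy=-13->C; (4,6):dx=+3,dy=-2->D
  (4,7):dx=+1,dy=-10->D; (4,8):dx=-3,dy=+1->D; (5,6):dx=+7,dy=+11->C; (5,7):dx=+5,dy=+3->C
  (5,8):dx=+1,dy=+14->C; (6,7):dx=-2,dy=-8->C; (6,8):dx=-6,dy=+3->D; (7,8):dx=-4,dy=+11->D
Step 2: C = 17, D = 11, total pairs = 28.
Step 3: tau = (C - D)/(n(n-1)/2) = (17 - 11)/28 = 0.214286.
Step 4: Exact two-sided p-value (enumerate n! = 40320 permutations of y under H0): p = 0.548413.
Step 5: alpha = 0.1. fail to reject H0.

tau_b = 0.2143 (C=17, D=11), p = 0.548413, fail to reject H0.


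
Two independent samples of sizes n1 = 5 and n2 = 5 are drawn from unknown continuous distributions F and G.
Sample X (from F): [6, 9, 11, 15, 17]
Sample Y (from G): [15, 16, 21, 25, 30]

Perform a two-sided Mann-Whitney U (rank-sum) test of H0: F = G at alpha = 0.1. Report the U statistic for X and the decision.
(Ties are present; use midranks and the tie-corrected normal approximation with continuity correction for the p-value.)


Step 1: Combine and sort all 10 observations; assign midranks.
sorted (value, group): (6,X), (9,X), (11,X), (15,X), (15,Y), (16,Y), (17,X), (21,Y), (25,Y), (30,Y)
ranks: 6->1, 9->2, 11->3, 15->4.5, 15->4.5, 16->6, 17->7, 21->8, 25->9, 30->10
Step 2: Rank sum for X: R1 = 1 + 2 + 3 + 4.5 + 7 = 17.5.
Step 3: U_X = R1 - n1(n1+1)/2 = 17.5 - 5*6/2 = 17.5 - 15 = 2.5.
       U_Y = n1*n2 - U_X = 25 - 2.5 = 22.5.
Step 4: Ties are present, so use the tie-corrected normal approximation (with continuity correction) for the p-value.
Step 5: p-value = 0.046533; compare to alpha = 0.1. reject H0.

U_X = 2.5, p = 0.046533, reject H0 at alpha = 0.1.


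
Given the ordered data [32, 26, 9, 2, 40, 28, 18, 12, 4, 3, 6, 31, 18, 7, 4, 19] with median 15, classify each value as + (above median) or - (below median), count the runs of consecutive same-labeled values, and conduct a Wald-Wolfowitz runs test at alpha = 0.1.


Step 1: Compute median = 15; label A = above, B = below.
Labels in order: AABBAAABBBBAABBA  (n_A = 8, n_B = 8)
Step 2: Count runs R = 7.
Step 3: Under H0 (random ordering), E[R] = 2*n_A*n_B/(n_A+n_B) + 1 = 2*8*8/16 + 1 = 9.0000.
        Var[R] = 2*n_A*n_B*(2*n_A*n_B - n_A - n_B) / ((n_A+n_B)^2 * (n_A+n_B-1)) = 14336/3840 = 3.7333.
        SD[R] = 1.9322.
Step 4: Continuity-corrected z = (R + 0.5 - E[R]) / SD[R] = (7 + 0.5 - 9.0000) / 1.9322 = -0.7763.
Step 5: Two-sided p-value via normal approximation = 2*(1 - Phi(|z|)) = 0.437558.
Step 6: alpha = 0.1. fail to reject H0.

R = 7, z = -0.7763, p = 0.437558, fail to reject H0.


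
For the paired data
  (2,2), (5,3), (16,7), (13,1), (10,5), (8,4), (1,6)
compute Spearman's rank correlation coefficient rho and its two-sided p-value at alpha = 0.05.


Step 1: Rank x and y separately (midranks; no ties here).
rank(x): 2->2, 5->3, 16->7, 13->6, 10->5, 8->4, 1->1
rank(y): 2->2, 3->3, 7->7, 1->1, 5->5, 4->4, 6->6
Step 2: d_i = R_x(i) - R_y(i); compute d_i^2.
  (2-2)^2=0, (3-3)^2=0, (7-7)^2=0, (6-1)^2=25, (5-5)^2=0, (4-4)^2=0, (1-6)^2=25
sum(d^2) = 50.
Step 3: rho = 1 - 6*50 / (7*(7^2 - 1)) = 1 - 300/336 = 0.107143.
Step 4: Under H0, t = rho * sqrt((n-2)/(1-rho^2)) = 0.2410 ~ t(5).
Step 5: Two-sided p-value from the t-distribution with 5 df = 0.819151.
Step 6: alpha = 0.05. fail to reject H0.

rho = 0.1071, p = 0.819151, fail to reject H0 at alpha = 0.05.


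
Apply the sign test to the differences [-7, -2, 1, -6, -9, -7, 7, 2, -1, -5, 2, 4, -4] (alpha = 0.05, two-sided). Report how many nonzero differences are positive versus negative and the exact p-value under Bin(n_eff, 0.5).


Step 1: Discard zero differences. Original n = 13; n_eff = number of nonzero differences = 13.
Nonzero differences (with sign): -7, -2, +1, -6, -9, -7, +7, +2, -1, -5, +2, +4, -4
Step 2: Count signs: positive = 5, negative = 8.
Step 3: Under H0: P(positive) = 0.5, so the number of positives S ~ Bin(13, 0.5).
Step 4: Two-sided exact p-value = sum of Bin(13,0.5) probabilities at or below the observed probability = 0.581055.
Step 5: alpha = 0.05. fail to reject H0.

n_eff = 13, pos = 5, neg = 8, p = 0.581055, fail to reject H0.


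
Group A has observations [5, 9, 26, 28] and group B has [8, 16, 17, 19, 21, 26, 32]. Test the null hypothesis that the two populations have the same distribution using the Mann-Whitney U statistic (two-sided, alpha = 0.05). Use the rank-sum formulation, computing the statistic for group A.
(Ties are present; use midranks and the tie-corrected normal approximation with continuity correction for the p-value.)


Step 1: Combine and sort all 11 observations; assign midranks.
sorted (value, group): (5,X), (8,Y), (9,X), (16,Y), (17,Y), (19,Y), (21,Y), (26,X), (26,Y), (28,X), (32,Y)
ranks: 5->1, 8->2, 9->3, 16->4, 17->5, 19->6, 21->7, 26->8.5, 26->8.5, 28->10, 32->11
Step 2: Rank sum for X: R1 = 1 + 3 + 8.5 + 10 = 22.5.
Step 3: U_X = R1 - n1(n1+1)/2 = 22.5 - 4*5/2 = 22.5 - 10 = 12.5.
       U_Y = n1*n2 - U_X = 28 - 12.5 = 15.5.
Step 4: Ties are present, so use the tie-corrected normal approximation (with continuity correction) for the p-value.
Step 5: p-value = 0.849769; compare to alpha = 0.05. fail to reject H0.

U_X = 12.5, p = 0.849769, fail to reject H0 at alpha = 0.05.


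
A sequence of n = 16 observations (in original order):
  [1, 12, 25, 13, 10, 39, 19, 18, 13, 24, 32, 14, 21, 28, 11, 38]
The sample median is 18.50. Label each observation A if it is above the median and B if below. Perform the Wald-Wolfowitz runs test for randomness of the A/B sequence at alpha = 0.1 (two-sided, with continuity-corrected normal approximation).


Step 1: Compute median = 18.50; label A = above, B = below.
Labels in order: BBABBAABBAABAABA  (n_A = 8, n_B = 8)
Step 2: Count runs R = 10.
Step 3: Under H0 (random ordering), E[R] = 2*n_A*n_B/(n_A+n_B) + 1 = 2*8*8/16 + 1 = 9.0000.
        Var[R] = 2*n_A*n_B*(2*n_A*n_B - n_A - n_B) / ((n_A+n_B)^2 * (n_A+n_B-1)) = 14336/3840 = 3.7333.
        SD[R] = 1.9322.
Step 4: Continuity-corrected z = (R - 0.5 - E[R]) / SD[R] = (10 - 0.5 - 9.0000) / 1.9322 = 0.2588.
Step 5: Two-sided p-value via normal approximation = 2*(1 - Phi(|z|)) = 0.795809.
Step 6: alpha = 0.1. fail to reject H0.

R = 10, z = 0.2588, p = 0.795809, fail to reject H0.


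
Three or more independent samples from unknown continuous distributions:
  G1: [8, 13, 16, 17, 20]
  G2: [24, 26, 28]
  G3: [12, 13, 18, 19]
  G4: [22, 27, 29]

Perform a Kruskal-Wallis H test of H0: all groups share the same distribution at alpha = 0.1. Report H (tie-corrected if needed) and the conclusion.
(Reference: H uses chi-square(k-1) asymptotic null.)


Step 1: Combine all N = 15 observations and assign midranks.
sorted (value, group, rank): (8,G1,1), (12,G3,2), (13,G1,3.5), (13,G3,3.5), (16,G1,5), (17,G1,6), (18,G3,7), (19,G3,8), (20,G1,9), (22,G4,10), (24,G2,11), (26,G2,12), (27,G4,13), (28,G2,14), (29,G4,15)
Step 2: Sum ranks within each group.
R_1 = 24.5 (n_1 = 5)
R_2 = 37 (n_2 = 3)
R_3 = 20.5 (n_3 = 4)
R_4 = 38 (n_4 = 3)
Step 3: H = 12/(N(N+1)) * sum(R_i^2/n_i) - 3(N+1)
     = 12/(15*16) * (24.5^2/5 + 37^2/3 + 20.5^2/4 + 38^2/3) - 3*16
     = 0.050000 * 1162.78 - 48
     = 10.138958.
Step 4: Ties present; correction factor C = 1 - 6/(15^3 - 15) = 0.998214. Corrected H = 10.138958 / 0.998214 = 10.157096.
Step 5: Under H0, H ~ chi^2(3); p-value = 0.017277.
Step 6: alpha = 0.1. reject H0.

H = 10.1571, df = 3, p = 0.017277, reject H0.


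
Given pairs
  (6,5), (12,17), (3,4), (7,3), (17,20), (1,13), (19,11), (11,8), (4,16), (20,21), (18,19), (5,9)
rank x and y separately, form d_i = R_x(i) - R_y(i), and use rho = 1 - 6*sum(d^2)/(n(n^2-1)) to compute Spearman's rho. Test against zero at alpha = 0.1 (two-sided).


Step 1: Rank x and y separately (midranks; no ties here).
rank(x): 6->5, 12->8, 3->2, 7->6, 17->9, 1->1, 19->11, 11->7, 4->3, 20->12, 18->10, 5->4
rank(y): 5->3, 17->9, 4->2, 3->1, 20->11, 13->7, 11->6, 8->4, 16->8, 21->12, 19->10, 9->5
Step 2: d_i = R_x(i) - R_y(i); compute d_i^2.
  (5-3)^2=4, (8-9)^2=1, (2-2)^2=0, (6-1)^2=25, (9-11)^2=4, (1-7)^2=36, (11-6)^2=25, (7-4)^2=9, (3-8)^2=25, (12-12)^2=0, (10-10)^2=0, (4-5)^2=1
sum(d^2) = 130.
Step 3: rho = 1 - 6*130 / (12*(12^2 - 1)) = 1 - 780/1716 = 0.545455.
Step 4: Under H0, t = rho * sqrt((n-2)/(1-rho^2)) = 2.0580 ~ t(10).
Step 5: Two-sided p-value from the t-distribution with 10 df = 0.066612.
Step 6: alpha = 0.1. reject H0.

rho = 0.5455, p = 0.066612, reject H0 at alpha = 0.1.


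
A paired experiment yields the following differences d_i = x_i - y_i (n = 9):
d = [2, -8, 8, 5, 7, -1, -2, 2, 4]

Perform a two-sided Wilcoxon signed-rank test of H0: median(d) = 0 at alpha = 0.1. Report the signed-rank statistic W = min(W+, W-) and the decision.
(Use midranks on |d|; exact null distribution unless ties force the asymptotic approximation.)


Step 1: Drop any zero differences (none here) and take |d_i|.
|d| = [2, 8, 8, 5, 7, 1, 2, 2, 4]
Step 2: Midrank |d_i| (ties get averaged ranks).
ranks: |2|->3, |8|->8.5, |8|->8.5, |5|->6, |7|->7, |1|->1, |2|->3, |2|->3, |4|->5
Step 3: Attach original signs; sum ranks with positive sign and with negative sign.
W+ = 3 + 8.5 + 6 + 7 + 3 + 5 = 32.5
W- = 8.5 + 1 + 3 = 12.5
(Check: W+ + W- = 45 should equal n(n+1)/2 = 45.)
Step 4: Test statistic W = min(W+, W-) = 12.5.
Step 5: Ties in |d|, so use the tie-corrected normal approximation.
        E[W] = n(n+1)/4 = 9*10/4 = 22.5.
        Tie groups: |d|=2 (t=3), |d|=8 (t=2); sum(t^3 - t) = 30.
        Var[W] = n(n+1)(2n+1)/24 - sum(t^3-t)/48 = 1710/24 - 30/48 = 70.625.
        z = (W - E[W]) / sqrt(Var[W]) = (12.5 - 22.5) / 8.4039 = -1.1899.
        Two-sided p = 2*Phi(z) = 0.234075.
Step 6: alpha = 0.1. fail to reject H0.

W+ = 32.5, W- = 12.5, W = min = 12.5, p = 0.234075, fail to reject H0.


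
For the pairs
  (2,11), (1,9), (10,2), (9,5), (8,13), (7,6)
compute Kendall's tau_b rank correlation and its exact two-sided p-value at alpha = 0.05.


Step 1: Enumerate the 15 unordered pairs (i,j) with i<j and classify each by sign(x_j-x_i) * sign(y_j-y_i).
  (1,2):dx=-1,dy=-2->C; (1,3):dx=+8,dy=-9->D; (1,4):dx=+7,dy=-6->D; (1,5):dx=+6,dy=+2->C
  (1,6):dx=+5,dy=-5->D; (2,3):dx=+9,dy=-7->D; (2,4):dx=+8,dy=-4->D; (2,5):dx=+7,dy=+4->C
  (2,6):dx=+6,dy=-3->D; (3,4):dx=-1,dy=+3->D; (3,5):dx=-2,dy=+11->D; (3,6):dx=-3,dy=+4->D
  (4,5):dx=-1,dy=+8->D; (4,6):dx=-2,dy=+1->D; (5,6):dx=-1,dy=-7->C
Step 2: C = 4, D = 11, total pairs = 15.
Step 3: tau = (C - D)/(n(n-1)/2) = (4 - 11)/15 = -0.466667.
Step 4: Exact two-sided p-value (enumerate n! = 720 permutations of y under H0): p = 0.272222.
Step 5: alpha = 0.05. fail to reject H0.

tau_b = -0.4667 (C=4, D=11), p = 0.272222, fail to reject H0.


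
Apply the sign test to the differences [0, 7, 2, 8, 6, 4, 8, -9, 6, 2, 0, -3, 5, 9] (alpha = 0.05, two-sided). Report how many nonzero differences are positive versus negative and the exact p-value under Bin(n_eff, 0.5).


Step 1: Discard zero differences. Original n = 14; n_eff = number of nonzero differences = 12.
Nonzero differences (with sign): +7, +2, +8, +6, +4, +8, -9, +6, +2, -3, +5, +9
Step 2: Count signs: positive = 10, negative = 2.
Step 3: Under H0: P(positive) = 0.5, so the number of positives S ~ Bin(12, 0.5).
Step 4: Two-sided exact p-value = sum of Bin(12,0.5) probabilities at or below the observed probability = 0.038574.
Step 5: alpha = 0.05. reject H0.

n_eff = 12, pos = 10, neg = 2, p = 0.038574, reject H0.


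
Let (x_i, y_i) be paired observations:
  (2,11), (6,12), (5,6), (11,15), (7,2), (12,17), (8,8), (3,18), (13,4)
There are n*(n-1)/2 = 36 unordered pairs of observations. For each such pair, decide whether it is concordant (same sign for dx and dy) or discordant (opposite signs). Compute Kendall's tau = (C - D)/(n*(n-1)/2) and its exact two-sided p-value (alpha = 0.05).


Step 1: Enumerate the 36 unordered pairs (i,j) with i<j and classify each by sign(x_j-x_i) * sign(y_j-y_i).
  (1,2):dx=+4,dy=+1->C; (1,3):dx=+3,dy=-5->D; (1,4):dx=+9,dy=+4->C; (1,5):dx=+5,dy=-9->D
  (1,6):dx=+10,dy=+6->C; (1,7):dx=+6,dy=-3->D; (1,8):dx=+1,dy=+7->C; (1,9):dx=+11,dy=-7->D
  (2,3):dx=-1,dy=-6->C; (2,4):dx=+5,dy=+3->C; (2,5):dx=+1,dy=-10->D; (2,6):dx=+6,dy=+5->C
  (2,7):dx=+2,dy=-4->D; (2,8):dx=-3,dy=+6->D; (2,9):dx=+7,dy=-8->D; (3,4):dx=+6,dy=+9->C
  (3,5):dx=+2,dy=-4->D; (3,6):dx=+7,dy=+11->C; (3,7):dx=+3,dy=+2->C; (3,8):dx=-2,dy=+12->D
  (3,9):dx=+8,dy=-2->D; (4,5):dx=-4,dy=-13->C; (4,6):dx=+1,dy=+2->C; (4,7):dx=-3,dy=-7->C
  (4,8):dx=-8,dy=+3->D; (4,9):dx=+2,dy=-11->D; (5,6):dx=+5,dy=+15->C; (5,7):dx=+1,dy=+6->C
  (5,8):dx=-4,dy=+16->D; (5,9):dx=+6,dy=+2->C; (6,7):dx=-4,dy=-9->C; (6,8):dx=-9,dy=+1->D
  (6,9):dx=+1,dy=-13->D; (7,8):dx=-5,dy=+10->D; (7,9):dx=+5,dy=-4->D; (8,9):dx=+10,dy=-14->D
Step 2: C = 17, D = 19, total pairs = 36.
Step 3: tau = (C - D)/(n(n-1)/2) = (17 - 19)/36 = -0.055556.
Step 4: Exact two-sided p-value (enumerate n! = 362880 permutations of y under H0): p = 0.919455.
Step 5: alpha = 0.05. fail to reject H0.

tau_b = -0.0556 (C=17, D=19), p = 0.919455, fail to reject H0.


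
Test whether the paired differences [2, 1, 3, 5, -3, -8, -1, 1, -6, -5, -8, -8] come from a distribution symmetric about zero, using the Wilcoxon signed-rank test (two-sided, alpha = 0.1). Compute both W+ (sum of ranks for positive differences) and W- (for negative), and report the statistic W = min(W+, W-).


Step 1: Drop any zero differences (none here) and take |d_i|.
|d| = [2, 1, 3, 5, 3, 8, 1, 1, 6, 5, 8, 8]
Step 2: Midrank |d_i| (ties get averaged ranks).
ranks: |2|->4, |1|->2, |3|->5.5, |5|->7.5, |3|->5.5, |8|->11, |1|->2, |1|->2, |6|->9, |5|->7.5, |8|->11, |8|->11
Step 3: Attach original signs; sum ranks with positive sign and with negative sign.
W+ = 4 + 2 + 5.5 + 7.5 + 2 = 21
W- = 5.5 + 11 + 2 + 9 + 7.5 + 11 + 11 = 57
(Check: W+ + W- = 78 should equal n(n+1)/2 = 78.)
Step 4: Test statistic W = min(W+, W-) = 21.
Step 5: Ties in |d|, so use the tie-corrected normal approximation.
        E[W] = n(n+1)/4 = 12*13/4 = 39.
        Tie groups: |d|=1 (t=3), |d|=3 (t=2), |d|=5 (t=2), |d|=8 (t=3); sum(t^3 - t) = 60.
        Var[W] = n(n+1)(2n+1)/24 - sum(t^3-t)/48 = 3900/24 - 60/48 = 161.25.
        z = (W - E[W]) / sqrt(Var[W]) = (21 - 39) / 12.6984 = -1.4175.
        Two-sided p = 2*Phi(z) = 0.156337.
Step 6: alpha = 0.1. fail to reject H0.

W+ = 21, W- = 57, W = min = 21, p = 0.156337, fail to reject H0.


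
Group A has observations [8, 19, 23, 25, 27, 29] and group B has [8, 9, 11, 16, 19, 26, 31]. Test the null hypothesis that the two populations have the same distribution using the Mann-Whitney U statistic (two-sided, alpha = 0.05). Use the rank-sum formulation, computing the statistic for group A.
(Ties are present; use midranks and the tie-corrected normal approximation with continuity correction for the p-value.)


Step 1: Combine and sort all 13 observations; assign midranks.
sorted (value, group): (8,X), (8,Y), (9,Y), (11,Y), (16,Y), (19,X), (19,Y), (23,X), (25,X), (26,Y), (27,X), (29,X), (31,Y)
ranks: 8->1.5, 8->1.5, 9->3, 11->4, 16->5, 19->6.5, 19->6.5, 23->8, 25->9, 26->10, 27->11, 29->12, 31->13
Step 2: Rank sum for X: R1 = 1.5 + 6.5 + 8 + 9 + 11 + 12 = 48.
Step 3: U_X = R1 - n1(n1+1)/2 = 48 - 6*7/2 = 48 - 21 = 27.
       U_Y = n1*n2 - U_X = 42 - 27 = 15.
Step 4: Ties are present, so use the tie-corrected normal approximation (with continuity correction) for the p-value.
Step 5: p-value = 0.430766; compare to alpha = 0.05. fail to reject H0.

U_X = 27, p = 0.430766, fail to reject H0 at alpha = 0.05.


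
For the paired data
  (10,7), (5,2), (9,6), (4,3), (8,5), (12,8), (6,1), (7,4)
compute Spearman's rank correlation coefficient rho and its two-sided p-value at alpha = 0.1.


Step 1: Rank x and y separately (midranks; no ties here).
rank(x): 10->7, 5->2, 9->6, 4->1, 8->5, 12->8, 6->3, 7->4
rank(y): 7->7, 2->2, 6->6, 3->3, 5->5, 8->8, 1->1, 4->4
Step 2: d_i = R_x(i) - R_y(i); compute d_i^2.
  (7-7)^2=0, (2-2)^2=0, (6-6)^2=0, (1-3)^2=4, (5-5)^2=0, (8-8)^2=0, (3-1)^2=4, (4-4)^2=0
sum(d^2) = 8.
Step 3: rho = 1 - 6*8 / (8*(8^2 - 1)) = 1 - 48/504 = 0.904762.
Step 4: Under H0, t = rho * sqrt((n-2)/(1-rho^2)) = 5.2034 ~ t(6).
Step 5: Two-sided p-value from the t-distribution with 6 df = 0.002008.
Step 6: alpha = 0.1. reject H0.

rho = 0.9048, p = 0.002008, reject H0 at alpha = 0.1.
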